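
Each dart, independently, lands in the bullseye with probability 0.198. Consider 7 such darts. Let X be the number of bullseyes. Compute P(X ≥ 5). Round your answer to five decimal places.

0.00446

X ~ Binomial(7, 0.198); P(X ≥ 5) = Σ C(7,k) p^k (1−p)^(7−k) over k:
  k=5: C(7,5)·0.198^5·0.802^2 = 0.0041105
  k=6: C(7,6)·0.198^6·0.802^1 = 0.0003383
  k=7: C(7,7)·0.198^7·0.802^0 = 0.0000119
Total = 0.0044607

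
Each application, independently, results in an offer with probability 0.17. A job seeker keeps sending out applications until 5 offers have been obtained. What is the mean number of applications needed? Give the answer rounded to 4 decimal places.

Y = total applications until the fifth success; negative binomial with r=5, p=0.17.
E[Y] = r / p = 5 / 0.17 = 29.411765

29.4118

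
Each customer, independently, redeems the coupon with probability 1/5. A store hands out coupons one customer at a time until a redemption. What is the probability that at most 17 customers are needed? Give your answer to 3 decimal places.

Y = number of customers to the first success; geometric, p = 0.20.
P(Y ≤ 17) = 1 − (1−p)^17 = 1 − 0.02252 = 0.97748

0.977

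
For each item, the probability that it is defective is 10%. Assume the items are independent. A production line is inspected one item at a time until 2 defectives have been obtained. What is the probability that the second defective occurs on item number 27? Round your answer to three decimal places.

Y = trial on which the second success occurs; negative binomial, r=2, p=0.10.
P(Y=27) = C(26,1) · p^2 · (1−p)^25
= 26 · 0.01 · 0.07179 = 0.01867

0.019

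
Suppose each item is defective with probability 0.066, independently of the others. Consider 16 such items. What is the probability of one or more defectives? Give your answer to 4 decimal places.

0.6646

P(at least one) = 1 − P(none) = 1 − (1 − 0.066)^16
= 1 − 0.335390 = 0.664610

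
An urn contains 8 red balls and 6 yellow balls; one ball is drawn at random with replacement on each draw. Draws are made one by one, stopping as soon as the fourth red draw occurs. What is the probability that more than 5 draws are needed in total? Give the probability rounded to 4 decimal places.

0.7106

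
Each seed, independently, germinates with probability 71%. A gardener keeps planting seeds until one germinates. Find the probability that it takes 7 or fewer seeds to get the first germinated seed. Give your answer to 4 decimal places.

Y = number of seeds to the first success; geometric, p = 0.71.
P(Y ≤ 7) = 1 − (1−p)^7 = 1 − 0.000172 = 0.999828

0.9998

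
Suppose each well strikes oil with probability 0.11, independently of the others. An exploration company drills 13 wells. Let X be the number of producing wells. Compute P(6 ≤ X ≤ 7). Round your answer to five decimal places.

0.00151

X ~ Binomial(13, 0.11); P(6 ≤ X ≤ 7) = Σ C(13,k) p^k (1−p)^(13−k) over k:
  k=6: C(13,6)·0.11^6·0.89^7 = 0.0013446
  k=7: C(13,7)·0.11^7·0.89^6 = 0.0001662
Total = 0.0015108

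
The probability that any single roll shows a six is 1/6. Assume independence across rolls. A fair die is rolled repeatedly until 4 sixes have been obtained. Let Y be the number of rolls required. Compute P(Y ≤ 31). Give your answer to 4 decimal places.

0.7832

Finishing within 31 rolls ⇔ at least 4 successes in the first 31. With X ~ Binomial(31, 0.166667), P(Y ≤ 31) = 1 − P(X ≤ 3).
  k=0: C(31,0)·0.166667^0·0.833333^31 = 0.003511
  k=1: C(31,1)·0.166667^1·0.833333^30 = 0.021766
  k=2: C(31,2)·0.166667^2·0.833333^29 = 0.065297
  k=3: C(31,3)·0.166667^3·0.833333^28 = 0.126241
1 − 0.216815 = 0.783185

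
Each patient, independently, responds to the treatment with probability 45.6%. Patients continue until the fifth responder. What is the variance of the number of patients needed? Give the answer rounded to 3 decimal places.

13.081

Y = total patients until the fifth success; negative binomial with r=5, p=0.456.
Var(Y) = r(1−p)/p² = 5·0.544 / 0.456² = 13.08095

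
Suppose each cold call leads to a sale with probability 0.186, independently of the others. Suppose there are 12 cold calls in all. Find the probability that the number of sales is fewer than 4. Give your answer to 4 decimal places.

X ~ Binomial(12, 0.186); P(X ≤ 3) = Σ C(12,k) p^k (1−p)^(12−k) over k:
  k=0: C(12,0)·0.186^0·0.814^12 = 0.084624
  k=1: C(12,1)·0.186^1·0.814^11 = 0.232040
  k=2: C(12,2)·0.186^2·0.814^10 = 0.291618
  k=3: C(12,3)·0.186^3·0.814^9 = 0.222117
Total = 0.830398

0.8304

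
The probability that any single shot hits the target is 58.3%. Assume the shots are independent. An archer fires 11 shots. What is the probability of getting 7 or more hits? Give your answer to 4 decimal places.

0.4860

X ~ Binomial(11, 0.583); P(X ≥ 7) = Σ C(11,k) p^k (1−p)^(11−k) over k:
  k=7: C(11,7)·0.583^7·0.417^4 = 0.228422
  k=8: C(11,8)·0.583^8·0.417^3 = 0.159676
  k=9: C(11,9)·0.583^9·0.417^2 = 0.074414
  k=10: C(11,10)·0.583^10·0.417^1 = 0.020807
  k=11: C(11,11)·0.583^11·0.417^0 = 0.002645
Total = 0.485964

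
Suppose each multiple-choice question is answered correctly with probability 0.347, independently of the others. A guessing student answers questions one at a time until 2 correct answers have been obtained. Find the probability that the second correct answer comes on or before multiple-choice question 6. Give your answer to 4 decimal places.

0.6753

Finishing within 6 multiple-choice questions ⇔ at least 2 successes in the first 6. With X ~ Binomial(6, 0.347), P(Y ≤ 6) = 1 − P(X ≤ 1).
  k=0: C(6,0)·0.347^0·0.653^6 = 0.077532
  k=1: C(6,1)·0.347^1·0.653^5 = 0.247199
1 − 0.324731 = 0.675269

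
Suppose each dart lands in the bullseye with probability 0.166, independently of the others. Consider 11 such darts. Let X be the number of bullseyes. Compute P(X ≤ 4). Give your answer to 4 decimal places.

0.9759

X ~ Binomial(11, 0.166); P(X ≤ 4) = Σ C(11,k) p^k (1−p)^(11−k) over k:
  k=0: C(11,0)·0.166^0·0.834^11 = 0.135777
  k=1: C(11,1)·0.166^1·0.834^10 = 0.297277
  k=2: C(11,2)·0.166^2·0.834^9 = 0.295851
  k=3: C(11,3)·0.166^3·0.834^8 = 0.176659
  k=4: C(11,4)·0.166^4·0.834^7 = 0.070325
Total = 0.975889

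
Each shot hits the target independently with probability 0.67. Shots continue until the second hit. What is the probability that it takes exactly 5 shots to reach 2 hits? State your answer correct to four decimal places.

Y = trial on which the second success occurs; negative binomial, r=2, p=0.67.
P(Y=5) = C(4,1) · p^2 · (1−p)^3
= 4 · 0.4489 · 0.035937 = 0.064528

0.0645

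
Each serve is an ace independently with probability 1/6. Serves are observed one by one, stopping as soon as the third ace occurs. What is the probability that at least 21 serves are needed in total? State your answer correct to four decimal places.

0.3287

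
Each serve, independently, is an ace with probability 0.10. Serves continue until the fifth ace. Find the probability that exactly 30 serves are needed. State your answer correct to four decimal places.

0.0171

Y = trial on which the fifth success occurs; negative binomial, r=5, p=0.10.
P(Y=30) = C(29,4) · p^5 · (1−p)^25
= 23751 · 1e-05 · 0.07179 = 0.017051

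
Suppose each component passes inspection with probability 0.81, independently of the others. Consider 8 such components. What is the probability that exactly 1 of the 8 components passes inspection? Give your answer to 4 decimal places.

0.0001

X ~ Binomial(n=8, p=0.81).
P(X=1) = C(8,1) · p^1 · (1−p)^7
= 8 · 0.81 · 8.9387e-06 = 0.000058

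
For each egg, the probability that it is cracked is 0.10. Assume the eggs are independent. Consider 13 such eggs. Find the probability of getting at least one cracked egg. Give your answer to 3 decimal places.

0.746

P(at least one) = 1 − P(none) = 1 − (1 − 0.10)^13
= 1 − 0.25419 = 0.74581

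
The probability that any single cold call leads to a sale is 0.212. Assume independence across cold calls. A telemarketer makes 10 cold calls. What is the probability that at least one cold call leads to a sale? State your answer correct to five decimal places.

0.90769

P(at least one) = 1 − P(none) = 1 − (1 − 0.212)^10
= 1 − 0.0923129 = 0.9076871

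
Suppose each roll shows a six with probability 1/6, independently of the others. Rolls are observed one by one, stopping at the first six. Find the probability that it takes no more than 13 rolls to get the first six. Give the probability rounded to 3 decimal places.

Y = number of rolls to the first success; geometric, p = 0.166667.
P(Y ≤ 13) = 1 − (1−p)^13 = 1 − 0.09346 = 0.90654

0.907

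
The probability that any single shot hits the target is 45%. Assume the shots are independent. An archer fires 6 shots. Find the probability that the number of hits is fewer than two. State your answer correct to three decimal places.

0.164

X ~ Binomial(6, 0.45); P(X ≤ 1) = Σ C(6,k) p^k (1−p)^(6−k) over k:
  k=0: C(6,0)·0.45^0·0.55^6 = 0.02768
  k=1: C(6,1)·0.45^1·0.55^5 = 0.13589
Total = 0.16357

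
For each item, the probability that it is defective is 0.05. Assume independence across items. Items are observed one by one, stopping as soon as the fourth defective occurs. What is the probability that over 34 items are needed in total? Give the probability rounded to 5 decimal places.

Needing more than 34 items ⇔ fewer than 4 successes in the first 34. With X ~ Binomial(34, 0.05), P(Y > 34) = P(X ≤ 3).
  k=0: C(34,0)·0.05^0·0.95^34 = 0.1748246
  k=1: C(34,1)·0.05^1·0.95^33 = 0.3128440
  k=2: C(34,2)·0.05^2·0.95^32 = 0.2716804
  k=3: C(34,3)·0.05^3·0.95^31 = 0.1525223
P(X ≤ 3) = 0.9118713

0.91187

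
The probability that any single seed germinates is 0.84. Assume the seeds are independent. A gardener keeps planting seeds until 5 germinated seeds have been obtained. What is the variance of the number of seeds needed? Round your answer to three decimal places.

Y = total seeds until the fifth success; negative binomial with r=5, p=0.84.
Var(Y) = r(1−p)/p² = 5·0.16 / 0.84² = 1.13379

1.134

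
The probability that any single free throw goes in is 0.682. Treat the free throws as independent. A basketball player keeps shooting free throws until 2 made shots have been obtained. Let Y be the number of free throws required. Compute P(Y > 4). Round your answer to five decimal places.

Needing more than 4 free throws ⇔ fewer than 2 successes in the first 4. With X ~ Binomial(4, 0.682), P(Y > 4) = P(X ≤ 1).
  k=0: C(4,0)·0.682^0·0.318^4 = 0.0102261
  k=1: C(4,1)·0.682^1·0.318^3 = 0.0877255
P(X ≤ 1) = 0.0979515

0.09795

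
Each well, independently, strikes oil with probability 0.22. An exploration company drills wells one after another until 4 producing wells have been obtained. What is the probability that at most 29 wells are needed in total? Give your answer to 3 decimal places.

Finishing within 29 wells ⇔ at least 4 successes in the first 29. With X ~ Binomial(29, 0.22), P(Y ≤ 29) = 1 − P(X ≤ 3).
  k=0: C(29,0)·0.22^0·0.78^29 = 0.00074
  k=1: C(29,1)·0.22^1·0.78^28 = 0.00607
  k=2: C(29,2)·0.22^2·0.78^27 = 0.02398
  k=3: C(29,3)·0.22^3·0.78^26 = 0.06088
1 − 0.09168 = 0.90832

0.908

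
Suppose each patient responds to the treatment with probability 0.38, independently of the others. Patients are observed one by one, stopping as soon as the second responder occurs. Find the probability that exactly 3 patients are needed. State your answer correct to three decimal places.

0.179

Y = trial on which the second success occurs; negative binomial, r=2, p=0.38.
P(Y=3) = C(2,1) · p^2 · (1−p)^1
= 2 · 0.1444 · 0.62 = 0.17906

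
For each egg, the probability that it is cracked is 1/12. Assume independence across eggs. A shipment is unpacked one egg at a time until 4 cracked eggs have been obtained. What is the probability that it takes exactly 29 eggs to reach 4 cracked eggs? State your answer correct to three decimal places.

0.018

Y = trial on which the fourth success occurs; negative binomial, r=4, p=0.083333.
P(Y=29) = C(28,3) · p^4 · (1−p)^25
= 3276 · 4.8225e-05 · 0.11358 = 0.01794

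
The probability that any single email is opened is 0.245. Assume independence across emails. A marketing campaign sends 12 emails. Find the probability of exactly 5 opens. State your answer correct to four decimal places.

0.0978

X ~ Binomial(n=12, p=0.245).
P(X=5) = C(12,5) · p^5 · (1−p)^7
= 792 · 0.00088274 · 0.13984 = 0.097765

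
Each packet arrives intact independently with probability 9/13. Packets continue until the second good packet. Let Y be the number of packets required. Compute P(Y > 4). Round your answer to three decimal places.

Needing more than 4 packets ⇔ fewer than 2 successes in the first 4. With X ~ Binomial(4, 0.692308), P(Y > 4) = P(X ≤ 1).
  k=0: C(4,0)·0.692308^0·0.307692^4 = 0.00896
  k=1: C(4,1)·0.692308^1·0.307692^3 = 0.08067
P(X ≤ 1) = 0.08963

0.090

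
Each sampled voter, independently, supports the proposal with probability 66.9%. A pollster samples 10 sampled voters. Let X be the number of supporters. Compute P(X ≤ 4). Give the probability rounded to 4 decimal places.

X ~ Binomial(10, 0.669); P(X ≤ 4) = Σ C(10,k) p^k (1−p)^(10−k) over k:
  k=0: C(10,0)·0.669^0·0.331^10 = 0.000016
  k=1: C(10,1)·0.669^1·0.331^9 = 0.000319
  k=2: C(10,2)·0.669^2·0.331^8 = 0.002902
  k=3: C(10,3)·0.669^3·0.331^7 = 0.015641
  k=4: C(10,4)·0.669^4·0.331^6 = 0.055321
Total = 0.074199

0.0742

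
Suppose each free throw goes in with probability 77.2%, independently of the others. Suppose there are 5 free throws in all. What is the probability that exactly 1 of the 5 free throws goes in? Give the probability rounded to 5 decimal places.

0.01043

X ~ Binomial(n=5, p=0.772).
P(X=1) = C(5,1) · p^1 · (1−p)^4
= 5 · 0.772 · 0.0027023 = 0.0104310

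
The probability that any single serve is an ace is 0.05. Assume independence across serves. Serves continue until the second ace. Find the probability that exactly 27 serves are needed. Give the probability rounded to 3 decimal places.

0.018

Y = trial on which the second success occurs; negative binomial, r=2, p=0.05.
P(Y=27) = C(26,1) · p^2 · (1−p)^25
= 26 · 0.0025 · 0.27739 = 0.01803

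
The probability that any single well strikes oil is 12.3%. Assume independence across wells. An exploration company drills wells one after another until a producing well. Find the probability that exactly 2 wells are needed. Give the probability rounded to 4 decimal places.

Geometric (trials to first success), p = 0.123.
P(Y = 2) = (1−p)^1 · p = 0.877 · 0.123 = 0.107871

0.1079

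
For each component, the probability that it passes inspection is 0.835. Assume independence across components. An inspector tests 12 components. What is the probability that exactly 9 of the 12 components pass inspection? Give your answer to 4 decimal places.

X ~ Binomial(n=12, p=0.835).
P(X=9) = C(12,9) · p^9 · (1−p)^3
= 220 · 0.19732 · 0.0044921 = 0.195008

0.1950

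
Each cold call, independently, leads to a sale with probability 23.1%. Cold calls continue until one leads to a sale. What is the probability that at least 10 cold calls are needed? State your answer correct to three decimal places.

0.094

Y = number of cold calls to the first success; geometric, p = 0.231.
P(Y > 9) = P(first 9 all fail) = (1−p)^9 = 0.09405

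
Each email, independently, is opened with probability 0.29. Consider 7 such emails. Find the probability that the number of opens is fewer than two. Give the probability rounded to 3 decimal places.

0.351

X ~ Binomial(7, 0.29); P(X ≤ 1) = Σ C(7,k) p^k (1−p)^(7−k) over k:
  k=0: C(7,0)·0.29^0·0.71^7 = 0.09095
  k=1: C(7,1)·0.29^1·0.71^6 = 0.26004
Total = 0.35099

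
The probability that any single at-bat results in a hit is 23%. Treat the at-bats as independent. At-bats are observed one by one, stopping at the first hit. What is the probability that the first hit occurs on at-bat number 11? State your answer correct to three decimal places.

0.017

Geometric (trials to first success), p = 0.23.
P(Y = 11) = (1−p)^10 · p = 0.073267 · 0.23 = 0.01685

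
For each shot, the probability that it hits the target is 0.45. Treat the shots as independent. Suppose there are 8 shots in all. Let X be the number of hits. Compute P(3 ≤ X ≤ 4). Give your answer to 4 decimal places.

X ~ Binomial(8, 0.45); P(3 ≤ X ≤ 4) = Σ C(8,k) p^k (1−p)^(8−k) over k:
  k=3: C(8,3)·0.45^3·0.55^5 = 0.256826
  k=4: C(8,4)·0.45^4·0.55^4 = 0.262663
Total = 0.519489

0.5195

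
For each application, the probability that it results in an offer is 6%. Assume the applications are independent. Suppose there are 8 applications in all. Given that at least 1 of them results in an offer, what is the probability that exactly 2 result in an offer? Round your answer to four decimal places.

X ~ Binomial(8, 0.06). Want P(X=2 | X≥1) = P(X=2) / P(X≥1).
P(X=2) = C(8,2)·0.06^2·0.94^6 = 0.069539
P(X≥1) = 1 − 0.609569 = 0.390431
Ratio = 0.069539 / 0.390431 = 0.178108

0.1781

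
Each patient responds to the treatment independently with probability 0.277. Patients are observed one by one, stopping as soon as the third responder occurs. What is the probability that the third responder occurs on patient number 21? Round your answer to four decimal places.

Y = trial on which the third success occurs; negative binomial, r=3, p=0.277.
P(Y=21) = C(20,2) · p^3 · (1−p)^18
= 190 · 0.021254 · 0.002914 = 0.011767

0.0118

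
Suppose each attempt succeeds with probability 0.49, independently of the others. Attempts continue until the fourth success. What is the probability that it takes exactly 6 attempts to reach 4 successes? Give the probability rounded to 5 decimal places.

Y = trial on which the fourth success occurs; negative binomial, r=4, p=0.49.
P(Y=6) = C(5,3) · p^4 · (1−p)^2
= 10 · 0.057648 · 0.2601 = 0.1499425

0.14994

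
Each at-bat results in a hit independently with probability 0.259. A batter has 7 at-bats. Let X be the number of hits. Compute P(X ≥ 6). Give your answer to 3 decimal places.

X ~ Binomial(7, 0.259); P(X ≥ 6) = Σ C(7,k) p^k (1−p)^(7−k) over k:
  k=6: C(7,6)·0.259^6·0.741^1 = 0.00157
  k=7: C(7,7)·0.259^7·0.741^0 = 0.00008
Total = 0.00164

0.002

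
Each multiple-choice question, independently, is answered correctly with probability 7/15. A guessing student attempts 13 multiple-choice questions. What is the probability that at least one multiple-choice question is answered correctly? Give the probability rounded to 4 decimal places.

0.9997

P(at least one) = 1 − P(none) = 1 − (1 − 0.466667)^13
= 1 − 0.000282 = 0.999718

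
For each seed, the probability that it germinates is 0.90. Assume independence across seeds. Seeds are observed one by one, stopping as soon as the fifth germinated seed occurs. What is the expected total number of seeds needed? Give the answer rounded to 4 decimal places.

Y = total seeds until the fifth success; negative binomial with r=5, p=0.90.
E[Y] = r / p = 5 / 0.90 = 5.555556

5.5556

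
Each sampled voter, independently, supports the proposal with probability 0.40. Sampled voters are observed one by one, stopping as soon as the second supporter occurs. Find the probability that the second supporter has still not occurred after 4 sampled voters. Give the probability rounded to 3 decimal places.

0.475

Needing more than 4 sampled voters ⇔ fewer than 2 successes in the first 4. With X ~ Binomial(4, 0.40), P(Y > 4) = P(X ≤ 1).
  k=0: C(4,0)·0.40^0·0.60^4 = 0.12960
  k=1: C(4,1)·0.40^1·0.60^3 = 0.34560
P(X ≤ 1) = 0.47520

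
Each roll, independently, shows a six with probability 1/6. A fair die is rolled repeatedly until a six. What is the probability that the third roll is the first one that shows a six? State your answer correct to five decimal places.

Geometric (trials to first success), p = 0.166667.
P(Y = 3) = (1−p)^2 · p = 0.69444 · 0.166667 = 0.1157407

0.11574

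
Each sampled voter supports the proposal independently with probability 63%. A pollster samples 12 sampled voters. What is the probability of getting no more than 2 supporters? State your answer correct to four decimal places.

X ~ Binomial(12, 0.63); P(X ≤ 2) = Σ C(12,k) p^k (1−p)^(12−k) over k:
  k=0: C(12,0)·0.63^0·0.37^12 = 0.000007
  k=1: C(12,1)·0.63^1·0.37^11 = 0.000135
  k=2: C(12,2)·0.63^2·0.37^10 = 0.001260
Total = 0.001401

0.0014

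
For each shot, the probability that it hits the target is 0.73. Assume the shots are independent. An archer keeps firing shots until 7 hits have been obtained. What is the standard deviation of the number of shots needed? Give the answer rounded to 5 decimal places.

Y = total shots until the seventh success; negative binomial with r=7, p=0.73.
SD(Y) = √[r(1−p)/p²] = √(3.5466316) = 1.8832503

1.88325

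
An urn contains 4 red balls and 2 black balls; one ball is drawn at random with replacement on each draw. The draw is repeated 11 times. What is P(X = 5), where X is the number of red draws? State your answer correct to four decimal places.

0.0835

X ~ Binomial(n=11, p=0.666667).
P(X=5) = C(11,5) · p^5 · (1−p)^6
= 462 · 0.13169 · 0.0013717 = 0.083456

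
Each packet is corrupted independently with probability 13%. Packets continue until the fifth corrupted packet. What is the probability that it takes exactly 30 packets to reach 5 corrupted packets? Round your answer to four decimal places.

0.0271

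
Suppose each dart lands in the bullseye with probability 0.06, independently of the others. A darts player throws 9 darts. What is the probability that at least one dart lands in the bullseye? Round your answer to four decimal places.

P(at least one) = 1 − P(none) = 1 − (1 − 0.06)^9
= 1 − 0.572995 = 0.427005

0.4270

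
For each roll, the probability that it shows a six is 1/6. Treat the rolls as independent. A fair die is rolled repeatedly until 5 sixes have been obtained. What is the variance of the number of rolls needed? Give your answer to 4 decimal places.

150.0000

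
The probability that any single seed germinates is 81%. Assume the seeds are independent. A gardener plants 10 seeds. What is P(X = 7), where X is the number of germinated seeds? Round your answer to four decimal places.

X ~ Binomial(n=10, p=0.81).
P(X=7) = C(10,7) · p^7 · (1−p)^3
= 120 · 0.22877 · 0.006859 = 0.188294

0.1883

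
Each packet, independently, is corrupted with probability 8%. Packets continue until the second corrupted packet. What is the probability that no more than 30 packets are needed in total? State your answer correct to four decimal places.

Finishing within 30 packets ⇔ at least 2 successes in the first 30. With X ~ Binomial(30, 0.08), P(Y ≤ 30) = 1 − P(X ≤ 1).
  k=0: C(30,0)·0.08^0·0.92^30 = 0.081966
  k=1: C(30,1)·0.08^1·0.92^29 = 0.213825
1 − 0.295791 = 0.704209

0.7042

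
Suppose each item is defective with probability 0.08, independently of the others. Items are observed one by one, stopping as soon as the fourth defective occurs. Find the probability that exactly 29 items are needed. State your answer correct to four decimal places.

0.0167

Y = trial on which the fourth success occurs; negative binomial, r=4, p=0.08.
P(Y=29) = C(28,3) · p^4 · (1−p)^25
= 3276 · 4.096e-05 · 0.12436 = 0.016688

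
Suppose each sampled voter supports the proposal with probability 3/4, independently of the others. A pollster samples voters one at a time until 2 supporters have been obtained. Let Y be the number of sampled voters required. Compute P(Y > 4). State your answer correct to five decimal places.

Needing more than 4 sampled voters ⇔ fewer than 2 successes in the first 4. With X ~ Binomial(4, 0.75), P(Y > 4) = P(X ≤ 1).
  k=0: C(4,0)·0.75^0·0.25^4 = 0.0039062
  k=1: C(4,1)·0.75^1·0.25^3 = 0.0468750
P(X ≤ 1) = 0.0507812

0.05078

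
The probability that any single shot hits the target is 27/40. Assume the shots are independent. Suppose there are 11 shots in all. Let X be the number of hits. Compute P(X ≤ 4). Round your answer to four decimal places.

0.0337

X ~ Binomial(11, 0.675); P(X ≤ 4) = Σ C(11,k) p^k (1−p)^(11−k) over k:
  k=0: C(11,0)·0.675^0·0.325^11 = 0.000004
  k=1: C(11,1)·0.675^1·0.325^10 = 0.000098
  k=2: C(11,2)·0.675^2·0.325^9 = 0.001014
  k=3: C(11,3)·0.675^3·0.325^8 = 0.006316
  k=4: C(11,4)·0.675^4·0.325^7 = 0.026237
Total = 0.033669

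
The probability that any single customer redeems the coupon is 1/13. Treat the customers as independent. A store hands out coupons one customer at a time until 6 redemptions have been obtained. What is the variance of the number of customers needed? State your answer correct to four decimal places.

936.0000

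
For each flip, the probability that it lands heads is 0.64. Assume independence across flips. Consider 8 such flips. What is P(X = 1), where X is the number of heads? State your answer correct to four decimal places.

X ~ Binomial(n=8, p=0.64).
P(X=1) = C(8,1) · p^1 · (1−p)^7
= 8 · 0.64 · 0.00078364 = 0.004012

0.0040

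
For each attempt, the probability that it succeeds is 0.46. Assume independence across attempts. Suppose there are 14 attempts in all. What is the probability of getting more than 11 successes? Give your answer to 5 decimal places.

0.00271

X ~ Binomial(14, 0.46); P(X ≥ 12) = Σ C(14,k) p^k (1−p)^(14−k) over k:
  k=12: C(14,12)·0.46^12·0.54^2 = 0.0023819
  k=13: C(14,13)·0.46^13·0.54^1 = 0.0003122
  k=14: C(14,14)·0.46^14·0.54^0 = 0.0000190
Total = 0.0027130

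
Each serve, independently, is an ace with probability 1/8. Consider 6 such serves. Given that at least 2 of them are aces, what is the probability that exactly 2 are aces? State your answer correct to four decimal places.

0.8250

X ~ Binomial(6, 0.125). Want P(X=2 | X≥2) = P(X=2) / P(X≥2).
P(X=2) = C(6,2)·0.125^2·0.875^4 = 0.137386
P(X≥2) = 1 − 0.448795 − 0.384682 = 0.166523
Ratio = 0.137386 / 0.166523 = 0.825029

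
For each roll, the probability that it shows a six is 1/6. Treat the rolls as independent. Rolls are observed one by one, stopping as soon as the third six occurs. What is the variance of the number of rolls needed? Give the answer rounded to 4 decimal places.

Y = total rolls until the third success; negative binomial with r=3, p=0.166667.
Var(Y) = r(1−p)/p² = 3·0.833333 / 0.166667² = 90.000000

90.0000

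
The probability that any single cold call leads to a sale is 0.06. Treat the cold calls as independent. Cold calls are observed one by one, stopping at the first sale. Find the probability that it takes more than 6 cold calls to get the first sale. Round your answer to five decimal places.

Y = number of cold calls to the first success; geometric, p = 0.06.
P(Y > 6) = P(first 6 all fail) = (1−p)^6 = 0.6898698

0.68987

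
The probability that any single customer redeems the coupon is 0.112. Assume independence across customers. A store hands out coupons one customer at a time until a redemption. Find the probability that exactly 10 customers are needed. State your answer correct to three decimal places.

0.038

Geometric (trials to first success), p = 0.112.
P(Y = 10) = (1−p)^9 · p = 0.34333 · 0.112 = 0.03845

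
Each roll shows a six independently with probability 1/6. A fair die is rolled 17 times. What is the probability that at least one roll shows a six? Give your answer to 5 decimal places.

P(at least one) = 1 − P(none) = 1 − (1 − 0.166667)^17
= 1 − 0.0450732 = 0.9549268

0.95493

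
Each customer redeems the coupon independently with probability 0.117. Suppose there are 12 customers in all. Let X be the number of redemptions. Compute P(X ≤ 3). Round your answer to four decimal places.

0.9572

X ~ Binomial(12, 0.117); P(X ≤ 3) = Σ C(12,k) p^k (1−p)^(12−k) over k:
  k=0: C(12,0)·0.117^0·0.883^12 = 0.224661
  k=1: C(12,1)·0.117^1·0.883^11 = 0.357219
  k=2: C(12,2)·0.117^2·0.883^10 = 0.260329
  k=3: C(12,3)·0.117^3·0.883^9 = 0.114981
Total = 0.957191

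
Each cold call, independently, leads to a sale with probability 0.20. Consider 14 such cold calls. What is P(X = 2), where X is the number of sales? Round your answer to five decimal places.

X ~ Binomial(n=14, p=0.20).
P(X=2) = C(14,2) · p^2 · (1−p)^12
= 91 · 0.04 · 0.068719 = 0.2501389

0.25014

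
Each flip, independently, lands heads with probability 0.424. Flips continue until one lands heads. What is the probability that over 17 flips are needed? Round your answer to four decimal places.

0.0001

Y = number of flips to the first success; geometric, p = 0.424.
P(Y > 17) = P(first 17 all fail) = (1−p)^17 = 0.000085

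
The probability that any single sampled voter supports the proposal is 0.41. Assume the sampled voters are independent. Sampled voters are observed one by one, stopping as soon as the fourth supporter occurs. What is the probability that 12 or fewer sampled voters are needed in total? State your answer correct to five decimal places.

Finishing within 12 sampled voters ⇔ at least 4 successes in the first 12. With X ~ Binomial(12, 0.41), P(Y ≤ 12) = 1 − P(X ≤ 3).
  k=0: C(12,0)·0.41^0·0.59^12 = 0.0017792
  k=1: C(12,1)·0.41^1·0.59^11 = 0.0148367
  k=2: C(12,2)·0.41^2·0.59^10 = 0.0567064
  k=3: C(12,3)·0.41^3·0.59^9 = 0.1313537
1 − 0.2046760 = 0.7953240

0.79532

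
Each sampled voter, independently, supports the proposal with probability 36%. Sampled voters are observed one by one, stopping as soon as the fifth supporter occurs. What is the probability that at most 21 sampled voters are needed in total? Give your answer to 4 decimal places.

Finishing within 21 sampled voters ⇔ at least 5 successes in the first 21. With X ~ Binomial(21, 0.36), P(Y ≤ 21) = 1 − P(X ≤ 4).
  k=0: C(21,0)·0.36^0·0.64^21 = 0.000085
  k=1: C(21,1)·0.36^1·0.64^20 = 0.001005
  k=2: C(21,2)·0.36^2·0.64^19 = 0.005653
  k=3: C(21,3)·0.36^3·0.64^18 = 0.020137
  k=4: C(21,4)·0.36^4·0.64^17 = 0.050972
1 − 0.077852 = 0.922148

0.9221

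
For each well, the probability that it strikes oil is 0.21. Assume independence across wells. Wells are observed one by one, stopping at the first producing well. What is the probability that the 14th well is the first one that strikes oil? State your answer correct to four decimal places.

Geometric (trials to first success), p = 0.21.
P(Y = 14) = (1−p)^13 · p = 0.046682 · 0.21 = 0.009803

0.0098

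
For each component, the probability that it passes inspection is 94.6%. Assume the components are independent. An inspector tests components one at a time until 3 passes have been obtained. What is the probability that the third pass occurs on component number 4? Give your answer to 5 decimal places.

Y = trial on which the third success occurs; negative binomial, r=3, p=0.946.
P(Y=4) = C(3,2) · p^3 · (1−p)^1
= 3 · 0.84659 · 0.054 = 0.1371477

0.13715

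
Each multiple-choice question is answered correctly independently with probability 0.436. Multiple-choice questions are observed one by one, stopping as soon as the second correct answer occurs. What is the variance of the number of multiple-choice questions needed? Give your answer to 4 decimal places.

Y = total multiple-choice questions until the second success; negative binomial with r=2, p=0.436.
Var(Y) = r(1−p)/p² = 2·0.564 / 0.436² = 5.933844

5.9338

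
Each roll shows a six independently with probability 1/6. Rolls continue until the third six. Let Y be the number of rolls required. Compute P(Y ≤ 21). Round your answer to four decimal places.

Finishing within 21 rolls ⇔ at least 3 successes in the first 21. With X ~ Binomial(21, 0.166667), P(Y ≤ 21) = 1 − P(X ≤ 2).
  k=0: C(21,0)·0.166667^0·0.833333^21 = 0.021737
  k=1: C(21,1)·0.166667^1·0.833333^20 = 0.091294
  k=2: C(21,2)·0.166667^2·0.833333^19 = 0.182588
1 − 0.295619 = 0.704381

0.7044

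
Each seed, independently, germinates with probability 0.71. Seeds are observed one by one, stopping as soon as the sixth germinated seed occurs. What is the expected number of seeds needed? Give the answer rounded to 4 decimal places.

8.4507

Y = total seeds until the sixth success; negative binomial with r=6, p=0.71.
E[Y] = r / p = 6 / 0.71 = 8.450704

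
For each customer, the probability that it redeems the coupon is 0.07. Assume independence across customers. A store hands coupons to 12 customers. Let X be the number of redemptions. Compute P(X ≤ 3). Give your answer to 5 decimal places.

0.99247

X ~ Binomial(12, 0.07); P(X ≤ 3) = Σ C(12,k) p^k (1−p)^(12−k) over k:
  k=0: C(12,0)·0.07^0·0.93^12 = 0.4185963
  k=1: C(12,1)·0.07^1·0.93^11 = 0.3780870
  k=2: C(12,2)·0.07^2·0.93^10 = 0.1565199
  k=3: C(12,3)·0.07^3·0.93^9 = 0.0392702
Total = 0.9924734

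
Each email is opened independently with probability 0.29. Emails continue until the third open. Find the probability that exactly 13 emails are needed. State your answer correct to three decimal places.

Y = trial on which the third success occurs; negative binomial, r=3, p=0.29.
P(Y=13) = C(12,2) · p^3 · (1−p)^10
= 66 · 0.024389 · 0.032552 = 0.05240

0.052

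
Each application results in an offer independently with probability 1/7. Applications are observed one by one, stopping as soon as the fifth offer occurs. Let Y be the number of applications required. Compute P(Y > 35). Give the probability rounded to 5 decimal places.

0.42686

Needing more than 35 applications ⇔ fewer than 5 successes in the first 35. With X ~ Binomial(35, 0.142857), P(Y > 35) = P(X ≤ 4).
  k=0: C(35,0)·0.142857^0·0.857143^35 = 0.0045380
  k=1: C(35,1)·0.142857^1·0.857143^34 = 0.0264715
  k=2: C(35,2)·0.142857^2·0.857143^33 = 0.0750027
  k=3: C(35,3)·0.142857^3·0.857143^32 = 0.1375049
  k=4: C(35,4)·0.142857^4·0.857143^31 = 0.1833399
P(X ≤ 4) = 0.4268570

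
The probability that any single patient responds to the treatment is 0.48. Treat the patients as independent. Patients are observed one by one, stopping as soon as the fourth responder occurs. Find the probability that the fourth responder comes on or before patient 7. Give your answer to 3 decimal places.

Finishing within 7 patients ⇔ at least 4 successes in the first 7. With X ~ Binomial(7, 0.48), P(Y ≤ 7) = 1 − P(X ≤ 3).
  k=0: C(7,0)·0.48^0·0.52^7 = 0.01028
  k=1: C(7,1)·0.48^1·0.52^6 = 0.06643
  k=2: C(7,2)·0.48^2·0.52^5 = 0.18396
  k=3: C(7,3)·0.48^3·0.52^4 = 0.28301
1 − 0.54368 = 0.45632

0.456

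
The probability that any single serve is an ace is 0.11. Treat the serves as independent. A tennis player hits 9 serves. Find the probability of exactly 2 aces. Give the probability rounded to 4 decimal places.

X ~ Binomial(n=9, p=0.11).
P(X=2) = C(9,2) · p^2 · (1−p)^7
= 36 · 0.0121 · 0.44231 = 0.192672

0.1927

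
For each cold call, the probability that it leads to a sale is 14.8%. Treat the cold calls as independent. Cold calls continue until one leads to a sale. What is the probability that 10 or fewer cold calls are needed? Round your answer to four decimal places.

0.7984

Y = number of cold calls to the first success; geometric, p = 0.148.
P(Y ≤ 10) = 1 − (1−p)^10 = 1 − 0.201556 = 0.798444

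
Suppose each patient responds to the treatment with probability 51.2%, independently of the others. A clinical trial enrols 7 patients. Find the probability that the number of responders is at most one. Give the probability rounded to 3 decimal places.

0.055

X ~ Binomial(7, 0.512); P(X ≤ 1) = Σ C(7,k) p^k (1−p)^(7−k) over k:
  k=0: C(7,0)·0.512^0·0.488^7 = 0.00659
  k=1: C(7,1)·0.512^1·0.488^6 = 0.04840
Total = 0.05500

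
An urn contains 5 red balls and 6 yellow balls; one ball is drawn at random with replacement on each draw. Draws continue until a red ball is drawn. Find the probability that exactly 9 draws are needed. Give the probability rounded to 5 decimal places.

0.00356

Geometric (trials to first success), p = 0.454545.
P(Y = 9) = (1−p)^8 · p = 0.0078355 · 0.454545 = 0.0035616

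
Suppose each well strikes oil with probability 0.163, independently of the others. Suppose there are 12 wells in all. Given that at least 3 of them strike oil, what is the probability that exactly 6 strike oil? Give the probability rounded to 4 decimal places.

0.0192

X ~ Binomial(12, 0.163). Want P(X=6 | X≥3) = P(X=6) / P(X≥3).
P(X=6) = C(12,6)·0.163^6·0.837^6 = 0.005959
P(X≥3) = 1 − 0.118224 − 0.276280 − 0.295920 = 0.309577
Ratio = 0.005959 / 0.309577 = 0.019248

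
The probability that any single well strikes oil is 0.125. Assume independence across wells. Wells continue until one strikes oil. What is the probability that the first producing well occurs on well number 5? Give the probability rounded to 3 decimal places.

Geometric (trials to first success), p = 0.125.
P(Y = 5) = (1−p)^4 · p = 0.58618 · 0.125 = 0.07327

0.073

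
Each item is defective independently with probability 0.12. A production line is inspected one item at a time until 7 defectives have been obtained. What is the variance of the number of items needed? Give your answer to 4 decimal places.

Y = total items until the seventh success; negative binomial with r=7, p=0.12.
Var(Y) = r(1−p)/p² = 7·0.88 / 0.12² = 427.777778

427.7778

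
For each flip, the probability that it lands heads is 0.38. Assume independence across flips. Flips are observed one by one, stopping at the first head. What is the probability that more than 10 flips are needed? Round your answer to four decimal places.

0.0084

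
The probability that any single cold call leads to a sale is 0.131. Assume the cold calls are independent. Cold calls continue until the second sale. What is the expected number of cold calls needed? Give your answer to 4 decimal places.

Y = total cold calls until the second success; negative binomial with r=2, p=0.131.
E[Y] = r / p = 2 / 0.131 = 15.267176

15.2672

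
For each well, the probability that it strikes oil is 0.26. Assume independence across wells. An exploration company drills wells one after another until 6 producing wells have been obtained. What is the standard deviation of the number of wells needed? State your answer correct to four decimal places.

8.1043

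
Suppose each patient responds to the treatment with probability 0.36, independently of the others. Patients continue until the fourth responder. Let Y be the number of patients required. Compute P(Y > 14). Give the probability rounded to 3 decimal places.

0.198

Needing more than 14 patients ⇔ fewer than 4 successes in the first 14. With X ~ Binomial(14, 0.36), P(Y > 14) = P(X ≤ 3).
  k=0: C(14,0)·0.36^0·0.64^14 = 0.00193
  k=1: C(14,1)·0.36^1·0.64^13 = 0.01523
  k=2: C(14,2)·0.36^2·0.64^12 = 0.05569
  k=3: C(14,3)·0.36^3·0.64^11 = 0.12531
P(X ≤ 3) = 0.19817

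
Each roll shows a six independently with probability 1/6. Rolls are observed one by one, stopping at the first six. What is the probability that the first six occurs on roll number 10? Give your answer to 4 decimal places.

0.0323

Geometric (trials to first success), p = 0.166667.
P(Y = 10) = (1−p)^9 · p = 0.19381 · 0.166667 = 0.032301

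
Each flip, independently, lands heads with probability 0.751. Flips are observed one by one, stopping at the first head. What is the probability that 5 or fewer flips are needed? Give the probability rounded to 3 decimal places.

0.999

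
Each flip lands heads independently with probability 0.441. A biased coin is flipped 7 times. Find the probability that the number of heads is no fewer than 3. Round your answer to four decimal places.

0.6658

X ~ Binomial(7, 0.441); P(X ≥ 3) = Σ C(7,k) p^k (1−p)^(7−k) over k:
  k=3: C(7,3)·0.441^3·0.559^4 = 0.293110
  k=4: C(7,4)·0.441^4·0.559^3 = 0.231237
  k=5: C(7,5)·0.441^5·0.559^2 = 0.109455
  k=6: C(7,6)·0.441^6·0.559^1 = 0.028783
  k=7: C(7,7)·0.441^7·0.559^0 = 0.003244
Total = 0.665830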